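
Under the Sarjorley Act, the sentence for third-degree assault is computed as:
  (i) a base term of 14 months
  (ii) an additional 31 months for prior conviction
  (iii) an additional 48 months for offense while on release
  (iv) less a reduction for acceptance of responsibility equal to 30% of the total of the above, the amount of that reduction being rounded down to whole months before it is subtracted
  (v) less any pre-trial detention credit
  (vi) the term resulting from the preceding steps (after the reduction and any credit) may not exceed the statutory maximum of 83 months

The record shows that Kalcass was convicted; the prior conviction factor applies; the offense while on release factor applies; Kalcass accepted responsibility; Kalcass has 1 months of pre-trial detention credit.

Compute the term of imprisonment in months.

65 months

Prior conviction enhancement: +31 months
Offense while on release enhancement: +48 months
Adjusted term: 14 months + 31 months + 48 months = 93 months
Acceptance of responsibility reduction: 30% of 93 months = 27 months (rounded down)
After reduction: 93 − 27 = 66 months
Less pre-trial detention credit: 66 months − 1 months = 65 months
Cap at 83 months: 65 months is within the cap, no reduction.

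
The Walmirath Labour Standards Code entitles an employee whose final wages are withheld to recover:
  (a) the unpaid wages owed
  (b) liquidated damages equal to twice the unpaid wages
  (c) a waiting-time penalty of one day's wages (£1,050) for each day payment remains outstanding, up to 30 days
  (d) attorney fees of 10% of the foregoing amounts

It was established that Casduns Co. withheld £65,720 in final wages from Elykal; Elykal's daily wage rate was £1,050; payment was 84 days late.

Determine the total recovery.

Doubled: 2 × £65,720 = £131,440
Penalty days: min(84, 30) = 30
Waiting-time penalty: 30 × £1,050 = £31,500
Subtotal: £65,720 + £131,440 + £31,500 = £228,660
Attorney fees: 10% of £228,660 = £22,866
Total award: £228,660 + £22,866 = £251,526

Total award: £251,526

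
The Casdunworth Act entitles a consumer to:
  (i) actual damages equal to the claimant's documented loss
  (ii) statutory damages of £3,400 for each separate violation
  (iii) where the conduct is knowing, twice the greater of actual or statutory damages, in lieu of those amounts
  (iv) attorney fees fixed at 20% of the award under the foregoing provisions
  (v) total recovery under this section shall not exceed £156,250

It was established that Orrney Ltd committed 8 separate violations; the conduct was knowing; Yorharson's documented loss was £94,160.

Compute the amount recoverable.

Total recovery: £156,250

Statutory damages: 8 × £3,400 = £27,200
Greater of actual damages (£94,160) or statutory damages (£27,200): £94,160
Doubled: 2 × £94,160 = £188,320
Attorney fees: 20% of £188,320 = £37,664
Total before cap: £188,320 + £37,664 = £225,984
Cap at £156,250: £225,984 exceeds the cap → £156,250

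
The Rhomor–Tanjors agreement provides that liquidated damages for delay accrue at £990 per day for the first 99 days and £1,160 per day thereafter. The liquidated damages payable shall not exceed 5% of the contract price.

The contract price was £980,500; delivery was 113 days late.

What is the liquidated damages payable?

£49,025

First 99 days: 99 × £990 = £98,010
Remaining days: (113 − 99) × £1,160 = £16,240
Accrued per-day damages: £98,010 + £16,240 = £114,250
Cap: 5% of £980,500 = £49,025
Cap at £49,025: £114,250 exceeds the cap → £49,025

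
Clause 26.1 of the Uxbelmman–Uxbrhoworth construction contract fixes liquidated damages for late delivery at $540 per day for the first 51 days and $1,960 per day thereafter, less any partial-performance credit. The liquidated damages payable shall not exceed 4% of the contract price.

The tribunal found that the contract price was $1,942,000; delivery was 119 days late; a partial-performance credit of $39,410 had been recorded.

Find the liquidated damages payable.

First 51 days: 51 × $540 = $27,540
Remaining days: (119 − 51) × $1,960 = $133,280
Accrued per-day damages: $27,540 + $133,280 = $160,820
Less partial-performance credit: $160,820 − $39,410 = $121,410
Cap: 4% of $1,942,000 = $77,680
Cap at $77,680: $121,410 exceeds the cap → $77,680

Liquidated damages: $77,680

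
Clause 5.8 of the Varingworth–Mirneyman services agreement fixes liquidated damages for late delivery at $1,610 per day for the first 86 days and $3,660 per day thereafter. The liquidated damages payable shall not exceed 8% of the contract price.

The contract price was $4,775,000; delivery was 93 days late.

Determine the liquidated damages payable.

$164,080

First 86 days: 86 × $1,610 = $138,460
Remaining days: (93 − 86) × $3,660 = $25,620
Accrued per-day damages: $138,460 + $25,620 = $164,080
Cap: 8% of $4,775,000 = $382,000
Cap at $382,000: $164,080 is within the cap, no reduction.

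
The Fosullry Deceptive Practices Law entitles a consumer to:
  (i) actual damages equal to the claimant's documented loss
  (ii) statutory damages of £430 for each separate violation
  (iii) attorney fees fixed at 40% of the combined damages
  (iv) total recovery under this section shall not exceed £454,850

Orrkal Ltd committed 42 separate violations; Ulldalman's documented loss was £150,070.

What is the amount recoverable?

£235,382

Statutory damages: 42 × £430 = £18,060
Combined damages: £150,070 + £18,060 = £168,130
Attorney fees: 40% of £168,130 = £67,252
Total before cap: £168,130 + £67,252 = £235,382
Cap at £454,850: £235,382 is within the cap, no reduction.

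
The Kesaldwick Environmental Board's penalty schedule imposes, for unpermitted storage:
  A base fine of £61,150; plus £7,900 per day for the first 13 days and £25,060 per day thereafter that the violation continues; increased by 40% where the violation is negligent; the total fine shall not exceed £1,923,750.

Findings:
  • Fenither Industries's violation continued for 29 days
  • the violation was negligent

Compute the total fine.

£790,734

First 13 days: 13 × £7,900 = £102,700
Remaining days: (29 − 13) × £25,060 = £400,960
Per-day component: £102,700 + £400,960 = £503,660
Base plus per-day: £61,150 + £503,660 = £564,810
Enhancement: 40% of £564,810 = £225,924
Enhanced fine: £564,810 + £225,924 = £790,734
Cap at £1,923,750: £790,734 is within the cap, no reduction.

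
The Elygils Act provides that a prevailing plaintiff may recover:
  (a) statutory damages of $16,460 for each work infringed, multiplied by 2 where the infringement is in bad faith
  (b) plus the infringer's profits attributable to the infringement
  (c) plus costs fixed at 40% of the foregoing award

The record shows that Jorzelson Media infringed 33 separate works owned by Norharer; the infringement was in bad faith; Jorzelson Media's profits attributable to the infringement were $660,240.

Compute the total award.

$2,445,240

Statutory damages: 33 × $16,460 = $543,180
Doubled: 2 × $543,180 = $1,086,360
Combined award: $1,086,360 + $660,240 = $1,746,600
Costs: 40% of $1,746,600 = $698,640
Award plus costs: $1,746,600 + $698,640 = $2,445,240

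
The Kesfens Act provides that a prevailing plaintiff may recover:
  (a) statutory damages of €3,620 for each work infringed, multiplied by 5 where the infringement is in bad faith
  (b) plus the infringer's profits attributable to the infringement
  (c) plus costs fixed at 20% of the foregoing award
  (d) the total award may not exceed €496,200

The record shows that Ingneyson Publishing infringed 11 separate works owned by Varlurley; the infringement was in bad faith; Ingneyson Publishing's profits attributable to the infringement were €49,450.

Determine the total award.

€298,260

Statutory damages: 11 × €3,620 = €39,820
Multiplied by 5: 5 × €39,820 = €199,100
Combined award: €199,100 + €49,450 = €248,550
Costs: 20% of €248,550 = €49,710
Award plus costs: €248,550 + €49,710 = €298,260
Cap at €496,200: €298,260 is within the cap, no reduction.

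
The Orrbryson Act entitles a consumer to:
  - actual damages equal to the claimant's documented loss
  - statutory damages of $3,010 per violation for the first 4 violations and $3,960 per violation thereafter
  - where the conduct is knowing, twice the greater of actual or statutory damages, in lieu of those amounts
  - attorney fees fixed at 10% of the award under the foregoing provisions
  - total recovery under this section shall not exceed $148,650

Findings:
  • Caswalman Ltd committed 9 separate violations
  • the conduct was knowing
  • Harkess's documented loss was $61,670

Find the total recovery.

First 4 violations: 4 × $3,010 = $12,040
Remaining violations: (9 − 4) × $3,960 = $19,800
Statutory damages: $12,040 + $19,800 = $31,840
Greater of actual damages ($61,670) or statutory damages ($31,840): $61,670
Doubled: 2 × $61,670 = $123,340
Attorney fees: 10% of $123,340 = $12,334
Total before cap: $123,340 + $12,334 = $135,674
Cap at $148,650: $135,674 is within the cap, no reduction.

$135,674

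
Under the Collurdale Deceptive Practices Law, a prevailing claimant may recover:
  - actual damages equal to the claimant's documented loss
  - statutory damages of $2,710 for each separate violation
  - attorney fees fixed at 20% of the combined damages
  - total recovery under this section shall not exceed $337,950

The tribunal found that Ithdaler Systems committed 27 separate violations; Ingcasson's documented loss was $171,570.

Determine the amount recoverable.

Statutory damages: 27 × $2,710 = $73,170
Combined damages: $171,570 + $73,170 = $244,740
Attorney fees: 20% of $244,740 = $48,948
Total before cap: $244,740 + $48,948 = $293,688
Cap at $337,950: $293,688 is within the cap, no reduction.

$293,688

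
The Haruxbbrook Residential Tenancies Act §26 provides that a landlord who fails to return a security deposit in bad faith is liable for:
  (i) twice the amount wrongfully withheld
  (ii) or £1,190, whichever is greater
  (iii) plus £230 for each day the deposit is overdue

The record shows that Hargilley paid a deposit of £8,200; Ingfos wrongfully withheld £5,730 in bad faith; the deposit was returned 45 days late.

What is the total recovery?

£21,810

Doubled: 2 × £5,730 = £11,460
Minimum £1,190: £11,460 meets the minimum, no increase.
Late-return penalty: 45 × £230 = £10,350
Damages plus late penalty: £11,460 + £10,350 = £21,810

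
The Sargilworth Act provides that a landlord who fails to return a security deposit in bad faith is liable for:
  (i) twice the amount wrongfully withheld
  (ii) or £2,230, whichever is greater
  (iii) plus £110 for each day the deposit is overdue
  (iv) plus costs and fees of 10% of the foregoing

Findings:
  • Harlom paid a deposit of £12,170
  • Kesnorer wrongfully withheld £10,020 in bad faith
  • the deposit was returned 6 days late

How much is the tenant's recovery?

Recovery: £22,770

Doubled: 2 × £10,020 = £20,040
Minimum £2,230: £20,040 meets the minimum, no increase.
Late-return penalty: 6 × £110 = £660
Damages plus late penalty: £20,040 + £660 = £20,700
Costs and fees: 10% of £20,700 = £2,070
Total recovery: £20,700 + £2,070 = £22,770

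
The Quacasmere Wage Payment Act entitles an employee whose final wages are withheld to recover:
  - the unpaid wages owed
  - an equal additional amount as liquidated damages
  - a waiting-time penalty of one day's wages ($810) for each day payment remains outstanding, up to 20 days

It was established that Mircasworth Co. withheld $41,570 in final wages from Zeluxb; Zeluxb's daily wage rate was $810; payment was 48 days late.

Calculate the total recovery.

$99,340

Liquidated damages (equal amount): $41,570
Penalty days: min(48, 20) = 20
Waiting-time penalty: 20 × $810 = $16,200
Total award: $41,570 + $41,570 + $16,200 = $99,340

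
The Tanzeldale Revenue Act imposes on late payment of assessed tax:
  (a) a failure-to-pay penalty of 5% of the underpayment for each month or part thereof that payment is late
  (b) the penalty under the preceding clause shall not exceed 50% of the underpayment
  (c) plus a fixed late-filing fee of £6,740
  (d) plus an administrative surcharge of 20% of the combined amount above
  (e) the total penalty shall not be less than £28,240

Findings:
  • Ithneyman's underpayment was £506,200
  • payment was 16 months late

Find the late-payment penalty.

Penalty: £311,808

Accrued rate: 5% × 16 = 80%, capped at 50% → 50%
Failure-to-pay penalty: 50% of £506,200 = £253,100
Penalty before surcharge: £253,100 + £6,740 = £259,840
Administrative surcharge: 20% of £259,840 = £51,968
Total penalty: £259,840 + £51,968 = £311,808
Minimum £28,240: £311,808 meets the minimum, no increase.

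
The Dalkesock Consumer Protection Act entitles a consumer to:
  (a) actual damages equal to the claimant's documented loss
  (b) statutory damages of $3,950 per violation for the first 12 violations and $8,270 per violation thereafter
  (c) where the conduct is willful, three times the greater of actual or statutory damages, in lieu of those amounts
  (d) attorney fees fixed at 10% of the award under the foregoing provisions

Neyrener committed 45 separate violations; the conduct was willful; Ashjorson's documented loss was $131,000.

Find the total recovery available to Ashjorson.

$1,057,023

First 12 violations: 12 × $3,950 = $47,400
Remaining violations: (45 − 12) × $8,270 = $272,910
Statutory damages: $47,400 + $272,910 = $320,310
Greater of actual damages ($131,000) or statutory damages ($320,310): $320,310
Trebled: 3 × $320,310 = $960,930
Attorney fees: 10% of $960,930 = $96,093
Total recovery: $960,930 + $96,093 = $1,057,023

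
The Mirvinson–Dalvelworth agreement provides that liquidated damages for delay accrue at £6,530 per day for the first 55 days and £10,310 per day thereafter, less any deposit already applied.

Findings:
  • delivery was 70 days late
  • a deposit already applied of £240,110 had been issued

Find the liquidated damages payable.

First 55 days: 55 × £6,530 = £359,150
Remaining days: (70 − 55) × £10,310 = £154,650
Accrued per-day damages: £359,150 + £154,650 = £513,800
Less deposit already applied: £513,800 − £240,110 = £273,690

£273,690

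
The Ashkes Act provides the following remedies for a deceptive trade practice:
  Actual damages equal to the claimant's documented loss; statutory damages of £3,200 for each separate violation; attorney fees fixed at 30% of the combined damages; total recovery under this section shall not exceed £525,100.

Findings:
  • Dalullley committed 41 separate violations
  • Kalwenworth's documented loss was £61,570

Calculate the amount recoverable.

£250,601

Statutory damages: 41 × £3,200 = £131,200
Combined damages: £61,570 + £131,200 = £192,770
Attorney fees: 30% of £192,770 = £57,831
Total before cap: £192,770 + £57,831 = £250,601
Cap at £525,100: £250,601 is within the cap, no reduction.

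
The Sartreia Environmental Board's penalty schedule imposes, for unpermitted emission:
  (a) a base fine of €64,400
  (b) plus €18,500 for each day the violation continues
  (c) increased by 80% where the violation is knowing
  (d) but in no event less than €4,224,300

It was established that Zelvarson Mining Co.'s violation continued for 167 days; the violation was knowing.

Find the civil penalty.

Per-day component: 167 × €18,500 = €3,089,500
Base plus per-day: €64,400 + €3,089,500 = €3,153,900
Enhancement: 80% of €3,153,900 = €2,523,120
Enhanced fine: €3,153,900 + €2,523,120 = €5,677,020
Minimum €4,224,300: €5,677,020 meets the minimum, no increase.

€5,677,020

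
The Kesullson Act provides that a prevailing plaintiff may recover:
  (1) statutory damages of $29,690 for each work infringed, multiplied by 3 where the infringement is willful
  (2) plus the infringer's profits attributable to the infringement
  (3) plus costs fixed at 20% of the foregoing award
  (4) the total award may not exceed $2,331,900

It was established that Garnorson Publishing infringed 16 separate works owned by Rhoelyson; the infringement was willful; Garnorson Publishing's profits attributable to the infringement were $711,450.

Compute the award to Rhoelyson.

Statutory damages: 16 × $29,690 = $475,040
Trebled: 3 × $475,040 = $1,425,120
Combined award: $1,425,120 + $711,450 = $2,136,570
Costs: 20% of $2,136,570 = $427,314
Award plus costs: $2,136,570 + $427,314 = $2,563,884
Cap at $2,331,900: $2,563,884 exceeds the cap → $2,331,900

$2,331,900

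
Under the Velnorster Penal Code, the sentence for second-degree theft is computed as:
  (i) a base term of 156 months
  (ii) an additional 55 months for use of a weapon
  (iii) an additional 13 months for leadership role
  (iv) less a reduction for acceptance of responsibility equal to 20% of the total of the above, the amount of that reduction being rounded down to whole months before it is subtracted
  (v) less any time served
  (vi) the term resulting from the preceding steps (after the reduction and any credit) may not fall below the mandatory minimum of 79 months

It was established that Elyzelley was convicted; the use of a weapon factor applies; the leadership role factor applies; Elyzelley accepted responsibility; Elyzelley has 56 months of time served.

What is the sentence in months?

124 months

Use of a weapon enhancement: +55 months
Leadership role enhancement: +13 months
Adjusted term: 156 months + 55 months + 13 months = 224 months
Acceptance of responsibility reduction: 20% of 224 months = 44 months (rounded down)
After reduction: 224 − 44 = 180 months
Less time served: 180 months − 56 months = 124 months
Minimum 79 months: 124 months meets the minimum, no increase.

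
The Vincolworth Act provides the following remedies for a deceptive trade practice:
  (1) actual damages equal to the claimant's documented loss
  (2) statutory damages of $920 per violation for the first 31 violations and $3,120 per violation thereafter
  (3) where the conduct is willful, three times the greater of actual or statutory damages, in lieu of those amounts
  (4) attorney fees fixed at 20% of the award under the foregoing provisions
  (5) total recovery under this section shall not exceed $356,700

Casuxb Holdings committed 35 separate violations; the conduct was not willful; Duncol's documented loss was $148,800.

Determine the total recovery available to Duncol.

$227,760

First 31 violations: 31 × $920 = $28,520
Remaining violations: (35 − 31) × $3,120 = $12,480
Statutory damages: $28,520 + $12,480 = $41,000
Conduct not willful: the in-lieu enhancement does not apply.
Actual plus statutory damages: $148,800 + $41,000 = $189,800
Attorney fees: 20% of $189,800 = $37,960
Total before cap: $189,800 + $37,960 = $227,760
Cap at $356,700: $227,760 is within the cap, no reduction.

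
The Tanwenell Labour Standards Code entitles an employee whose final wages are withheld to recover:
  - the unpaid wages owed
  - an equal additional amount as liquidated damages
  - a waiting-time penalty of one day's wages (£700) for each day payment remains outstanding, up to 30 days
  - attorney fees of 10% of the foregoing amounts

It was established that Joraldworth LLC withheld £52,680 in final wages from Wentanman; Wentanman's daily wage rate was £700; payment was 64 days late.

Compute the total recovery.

£138,996

Liquidated damages (equal amount): £52,680
Penalty days: min(64, 30) = 30
Waiting-time penalty: 30 × £700 = £21,000
Subtotal: £52,680 + £52,680 + £21,000 = £126,360
Attorney fees: 10% of £126,360 = £12,636
Total award: £126,360 + £12,636 = £138,996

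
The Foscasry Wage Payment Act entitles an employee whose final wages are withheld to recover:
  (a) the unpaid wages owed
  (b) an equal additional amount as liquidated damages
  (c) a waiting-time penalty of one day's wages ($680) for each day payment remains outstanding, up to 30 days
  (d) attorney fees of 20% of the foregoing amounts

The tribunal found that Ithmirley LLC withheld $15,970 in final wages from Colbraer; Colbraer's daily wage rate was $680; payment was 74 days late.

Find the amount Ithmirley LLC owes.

Liquidated damages (equal amount): $15,970
Penalty days: min(74, 30) = 30
Waiting-time penalty: 30 × $680 = $20,400
Subtotal: $15,970 + $15,970 + $20,400 = $52,340
Attorney fees: 20% of $52,340 = $10,468
Total award: $52,340 + $10,468 = $62,808

$62,808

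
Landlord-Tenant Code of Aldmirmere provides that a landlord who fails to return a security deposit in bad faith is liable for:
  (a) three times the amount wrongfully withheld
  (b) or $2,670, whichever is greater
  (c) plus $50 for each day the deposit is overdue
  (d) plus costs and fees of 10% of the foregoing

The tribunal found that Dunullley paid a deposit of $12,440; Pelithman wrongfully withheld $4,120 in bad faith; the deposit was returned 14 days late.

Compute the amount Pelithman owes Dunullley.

Trebled: 3 × $4,120 = $12,360
Minimum $2,670: $12,360 meets the minimum, no increase.
Late-return penalty: 14 × $50 = $700
Damages plus late penalty: $12,360 + $700 = $13,060
Costs and fees: 10% of $13,060 = $1,306
Total recovery: $13,060 + $1,306 = $14,366

$14,366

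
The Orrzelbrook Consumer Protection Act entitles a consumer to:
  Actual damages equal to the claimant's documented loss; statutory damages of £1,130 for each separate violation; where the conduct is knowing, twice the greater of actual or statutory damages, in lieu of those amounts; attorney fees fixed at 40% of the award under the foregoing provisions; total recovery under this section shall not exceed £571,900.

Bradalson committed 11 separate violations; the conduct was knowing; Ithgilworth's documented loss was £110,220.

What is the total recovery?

£308,616

Statutory damages: 11 × £1,130 = £12,430
Greater of actual damages (£110,220) or statutory damages (£12,430): £110,220
Doubled: 2 × £110,220 = £220,440
Attorney fees: 40% of £220,440 = £88,176
Total before cap: £220,440 + £88,176 = £308,616
Cap at £571,900: £308,616 is within the cap, no reduction.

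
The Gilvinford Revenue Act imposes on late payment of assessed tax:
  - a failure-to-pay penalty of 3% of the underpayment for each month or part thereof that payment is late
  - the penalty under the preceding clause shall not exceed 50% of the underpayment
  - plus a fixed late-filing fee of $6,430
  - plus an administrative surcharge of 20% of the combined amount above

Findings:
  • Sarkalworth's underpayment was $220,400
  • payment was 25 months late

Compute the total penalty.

Accrued rate: 3% × 25 = 75%, capped at 50% → 50%
Failure-to-pay penalty: 50% of $220,400 = $110,200
Penalty before surcharge: $110,200 + $6,430 = $116,630
Administrative surcharge: 20% of $116,630 = $23,326
Total penalty: $116,630 + $23,326 = $139,956

$139,956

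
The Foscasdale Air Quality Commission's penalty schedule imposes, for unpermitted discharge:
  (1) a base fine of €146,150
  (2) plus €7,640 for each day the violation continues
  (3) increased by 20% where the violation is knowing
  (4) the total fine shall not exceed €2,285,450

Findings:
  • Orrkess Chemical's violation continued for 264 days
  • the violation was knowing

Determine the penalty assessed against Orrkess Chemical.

Per-day component: 264 × €7,640 = €2,016,960
Base plus per-day: €146,150 + €2,016,960 = €2,163,110
Enhancement: 20% of €2,163,110 = €432,622
Enhanced fine: €2,163,110 + €432,622 = €2,595,732
Cap at €2,285,450: €2,595,732 exceeds the cap → €2,285,450

€2,285,450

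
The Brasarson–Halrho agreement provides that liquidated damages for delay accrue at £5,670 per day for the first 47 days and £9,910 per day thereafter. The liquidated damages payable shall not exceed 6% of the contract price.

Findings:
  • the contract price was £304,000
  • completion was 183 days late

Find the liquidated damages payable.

First 47 days: 47 × £5,670 = £266,490
Remaining days: (183 − 47) × £9,910 = £1,347,760
Accrued per-day damages: £266,490 + £1,347,760 = £1,614,250
Cap: 6% of £304,000 = £18,240
Cap at £18,240: £1,614,250 exceeds the cap → £18,240

£18,240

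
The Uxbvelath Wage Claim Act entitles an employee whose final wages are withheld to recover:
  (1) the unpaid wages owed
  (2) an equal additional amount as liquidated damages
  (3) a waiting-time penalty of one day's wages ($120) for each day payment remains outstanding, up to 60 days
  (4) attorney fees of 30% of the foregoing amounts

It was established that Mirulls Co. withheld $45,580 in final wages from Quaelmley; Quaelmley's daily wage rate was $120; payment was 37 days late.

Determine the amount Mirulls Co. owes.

Liquidated damages (equal amount): $45,580
Penalty days: min(37, 60) = 37
Waiting-time penalty: 37 × $120 = $4,440
Subtotal: $45,580 + $45,580 + $4,440 = $95,600
Attorney fees: 30% of $95,600 = $28,680
Total award: $95,600 + $28,680 = $124,280

Total award: $124,280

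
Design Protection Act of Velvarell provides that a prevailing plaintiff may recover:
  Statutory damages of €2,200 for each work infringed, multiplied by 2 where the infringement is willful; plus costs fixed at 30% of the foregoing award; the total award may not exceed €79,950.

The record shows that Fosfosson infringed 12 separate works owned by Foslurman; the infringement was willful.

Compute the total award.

Statutory damages: 12 × €2,200 = €26,400
Doubled: 2 × €26,400 = €52,800
Costs: 30% of €52,800 = €15,840
Award plus costs: €52,800 + €15,840 = €68,640
Cap at €79,950: €68,640 is within the cap, no reduction.

€68,640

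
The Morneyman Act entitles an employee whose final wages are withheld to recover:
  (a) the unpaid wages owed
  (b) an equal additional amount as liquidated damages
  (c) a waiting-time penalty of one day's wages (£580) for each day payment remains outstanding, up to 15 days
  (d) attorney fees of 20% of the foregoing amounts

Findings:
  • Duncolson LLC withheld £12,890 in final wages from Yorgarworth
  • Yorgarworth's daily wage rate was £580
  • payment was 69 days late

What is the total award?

£41,376

Liquidated damages (equal amount): £12,890
Penalty days: min(69, 15) = 15
Waiting-time penalty: 15 × £580 = £8,700
Subtotal: £12,890 + £12,890 + £8,700 = £34,480
Attorney fees: 20% of £34,480 = £6,896
Total award: £34,480 + £6,896 = £41,376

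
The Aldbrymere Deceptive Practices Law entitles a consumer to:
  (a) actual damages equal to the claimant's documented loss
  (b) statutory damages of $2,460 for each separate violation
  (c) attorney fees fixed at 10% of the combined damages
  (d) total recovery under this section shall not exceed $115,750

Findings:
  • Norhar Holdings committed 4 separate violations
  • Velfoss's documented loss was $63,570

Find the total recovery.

$80,751

Statutory damages: 4 × $2,460 = $9,840
Combined damages: $63,570 + $9,840 = $73,410
Attorney fees: 10% of $73,410 = $7,341
Total before cap: $73,410 + $7,341 = $80,751
Cap at $115,750: $80,751 is within the cap, no reduction.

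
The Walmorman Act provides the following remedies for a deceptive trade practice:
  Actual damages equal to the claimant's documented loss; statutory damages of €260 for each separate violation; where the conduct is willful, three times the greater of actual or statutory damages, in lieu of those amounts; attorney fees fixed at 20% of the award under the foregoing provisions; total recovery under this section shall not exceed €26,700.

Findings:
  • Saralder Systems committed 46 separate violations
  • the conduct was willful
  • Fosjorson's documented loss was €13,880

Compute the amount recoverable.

Statutory damages: 46 × €260 = €11,960
Greater of actual damages (€13,880) or statutory damages (€11,960): €13,880
Trebled: 3 × €13,880 = €41,640
Attorney fees: 20% of €41,640 = €8,328
Total before cap: €41,640 + €8,328 = €49,968
Cap at €26,700: €49,968 exceeds the cap → €26,700

€26,700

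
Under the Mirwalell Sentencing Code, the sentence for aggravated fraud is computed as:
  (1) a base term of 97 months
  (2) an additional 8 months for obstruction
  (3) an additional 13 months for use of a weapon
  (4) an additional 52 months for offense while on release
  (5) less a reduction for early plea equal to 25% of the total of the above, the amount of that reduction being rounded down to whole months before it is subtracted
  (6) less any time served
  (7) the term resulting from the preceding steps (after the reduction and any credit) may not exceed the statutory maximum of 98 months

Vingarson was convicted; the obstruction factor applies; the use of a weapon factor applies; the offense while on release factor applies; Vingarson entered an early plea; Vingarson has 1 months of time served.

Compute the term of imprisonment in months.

Obstruction enhancement: +8 months
Use of a weapon enhancement: +13 months
Offense while on release enhancement: +52 months
Adjusted term: 97 months + 8 months + 13 months + 52 months = 170 months
Early plea reduction: 25% of 170 months = 42 months (rounded down)
After reduction: 170 − 42 = 128 months
Less time served: 128 months − 1 months = 127 months
Cap at 98 months: 127 months exceeds the cap → 98 months

98 months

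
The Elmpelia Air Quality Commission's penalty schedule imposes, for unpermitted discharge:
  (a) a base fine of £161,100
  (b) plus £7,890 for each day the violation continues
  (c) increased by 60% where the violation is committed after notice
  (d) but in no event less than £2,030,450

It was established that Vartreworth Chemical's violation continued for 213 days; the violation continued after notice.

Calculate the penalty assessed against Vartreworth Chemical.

Per-day component: 213 × £7,890 = £1,680,570
Base plus per-day: £161,100 + £1,680,570 = £1,841,670
Enhancement: 60% of £1,841,670 = £1,105,002
Enhanced fine: £1,841,670 + £1,105,002 = £2,946,672
Minimum £2,030,450: £2,946,672 meets the minimum, no increase.

£2,946,672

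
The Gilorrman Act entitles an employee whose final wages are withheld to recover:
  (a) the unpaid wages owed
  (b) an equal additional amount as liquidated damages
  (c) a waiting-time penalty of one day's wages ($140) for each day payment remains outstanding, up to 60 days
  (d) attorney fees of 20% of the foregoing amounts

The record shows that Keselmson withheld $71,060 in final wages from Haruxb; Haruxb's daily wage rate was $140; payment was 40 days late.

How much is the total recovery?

Liquidated damages (equal amount): $71,060
Penalty days: min(40, 60) = 40
Waiting-time penalty: 40 × $140 = $5,600
Subtotal: $71,060 + $71,060 + $5,600 = $147,720
Attorney fees: 20% of $147,720 = $29,544
Total award: $147,720 + $29,544 = $177,264

$177,264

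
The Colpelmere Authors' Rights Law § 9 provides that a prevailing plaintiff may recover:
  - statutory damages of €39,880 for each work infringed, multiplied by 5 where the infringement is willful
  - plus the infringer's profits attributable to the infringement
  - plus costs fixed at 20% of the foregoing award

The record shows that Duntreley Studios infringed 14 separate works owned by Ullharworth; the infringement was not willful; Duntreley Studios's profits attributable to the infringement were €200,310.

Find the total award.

€910,356

Statutory damages: 14 × €39,880 = €558,320
Infringement not willful: no ×5 enhancement.
Combined award: €558,320 + €200,310 = €758,630
Costs: 20% of €758,630 = €151,726
Award plus costs: €758,630 + €151,726 = €910,356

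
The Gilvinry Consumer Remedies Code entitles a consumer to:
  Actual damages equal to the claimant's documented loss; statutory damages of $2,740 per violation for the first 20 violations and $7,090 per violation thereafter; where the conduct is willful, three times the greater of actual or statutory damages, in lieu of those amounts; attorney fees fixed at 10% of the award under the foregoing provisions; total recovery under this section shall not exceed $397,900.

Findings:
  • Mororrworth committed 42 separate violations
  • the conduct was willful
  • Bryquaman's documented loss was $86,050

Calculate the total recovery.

Total recovery: $397,900

First 20 violations: 20 × $2,740 = $54,800
Remaining violations: (42 − 20) × $7,090 = $155,980
Statutory damages: $54,800 + $155,980 = $210,780
Greater of actual damages ($86,050) or statutory damages ($210,780): $210,780
Trebled: 3 × $210,780 = $632,340
Attorney fees: 10% of $632,340 = $63,234
Total before cap: $632,340 + $63,234 = $695,574
Cap at $397,900: $695,574 exceeds the cap → $397,900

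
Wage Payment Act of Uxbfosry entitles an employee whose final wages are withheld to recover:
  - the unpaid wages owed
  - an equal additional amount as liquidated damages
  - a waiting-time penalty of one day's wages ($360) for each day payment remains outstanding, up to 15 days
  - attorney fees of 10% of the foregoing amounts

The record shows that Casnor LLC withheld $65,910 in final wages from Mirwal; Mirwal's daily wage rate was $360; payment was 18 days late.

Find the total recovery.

$150,942

Liquidated damages (equal amount): $65,910
Penalty days: min(18, 15) = 15
Waiting-time penalty: 15 × $360 = $5,400
Subtotal: $65,910 + $65,910 + $5,400 = $137,220
Attorney fees: 10% of $137,220 = $13,722
Total award: $137,220 + $13,722 = $150,942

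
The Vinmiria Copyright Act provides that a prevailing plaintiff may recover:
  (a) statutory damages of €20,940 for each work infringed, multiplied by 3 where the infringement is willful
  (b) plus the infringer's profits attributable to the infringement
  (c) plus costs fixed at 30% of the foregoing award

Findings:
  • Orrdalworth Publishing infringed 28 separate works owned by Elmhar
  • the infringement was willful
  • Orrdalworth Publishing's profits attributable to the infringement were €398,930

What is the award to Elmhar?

€2,805,257

Statutory damages: 28 × €20,940 = €586,320
Trebled: 3 × €586,320 = €1,758,960
Combined award: €1,758,960 + €398,930 = €2,157,890
Costs: 30% of €2,157,890 = €647,367
Award plus costs: €2,157,890 + €647,367 = €2,805,257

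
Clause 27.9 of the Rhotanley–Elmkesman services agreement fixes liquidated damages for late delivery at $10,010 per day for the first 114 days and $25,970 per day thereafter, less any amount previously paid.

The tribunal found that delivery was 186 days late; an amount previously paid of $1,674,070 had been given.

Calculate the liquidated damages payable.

$1,336,910

First 114 days: 114 × $10,010 = $1,141,140
Remaining days: (186 − 114) × $25,970 = $1,869,840
Accrued per-day damages: $1,141,140 + $1,869,840 = $3,010,980
Less amount previously paid: $3,010,980 − $1,674,070 = $1,336,910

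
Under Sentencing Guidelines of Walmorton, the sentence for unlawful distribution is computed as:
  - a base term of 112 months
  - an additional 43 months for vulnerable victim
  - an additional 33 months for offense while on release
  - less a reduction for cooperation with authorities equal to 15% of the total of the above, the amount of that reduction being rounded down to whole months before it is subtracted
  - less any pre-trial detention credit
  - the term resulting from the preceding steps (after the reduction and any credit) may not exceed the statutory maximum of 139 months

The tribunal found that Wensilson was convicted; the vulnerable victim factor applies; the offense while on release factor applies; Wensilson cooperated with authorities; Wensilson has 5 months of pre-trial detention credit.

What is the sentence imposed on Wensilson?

139 months

Vulnerable victim enhancement: +43 months
Offense while on release enhancement: +33 months
Adjusted term: 112 months + 43 months + 33 months = 188 months
Cooperation with authorities reduction: 15% of 188 months = 28 months (rounded down)
After reduction: 188 − 28 = 160 months
Less pre-trial detention credit: 160 months − 5 months = 155 months
Cap at 139 months: 155 months exceeds the cap → 139 months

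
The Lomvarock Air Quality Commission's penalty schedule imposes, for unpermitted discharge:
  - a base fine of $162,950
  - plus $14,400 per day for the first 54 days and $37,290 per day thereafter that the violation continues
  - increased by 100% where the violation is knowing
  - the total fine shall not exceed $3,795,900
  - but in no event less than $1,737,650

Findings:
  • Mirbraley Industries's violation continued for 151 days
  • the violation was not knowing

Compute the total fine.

First 54 days: 54 × $14,400 = $777,600
Remaining days: (151 − 54) × $37,290 = $3,617,130
Per-day component: $777,600 + $3,617,130 = $4,394,730
Base plus per-day: $162,950 + $4,394,730 = $4,557,680
The violation was not knowing: no 100% increase.
Cap at $3,795,900: $4,557,680 exceeds the cap → $3,795,900
Minimum $1,737,650: $3,795,900 meets the minimum, no increase.

$3,795,900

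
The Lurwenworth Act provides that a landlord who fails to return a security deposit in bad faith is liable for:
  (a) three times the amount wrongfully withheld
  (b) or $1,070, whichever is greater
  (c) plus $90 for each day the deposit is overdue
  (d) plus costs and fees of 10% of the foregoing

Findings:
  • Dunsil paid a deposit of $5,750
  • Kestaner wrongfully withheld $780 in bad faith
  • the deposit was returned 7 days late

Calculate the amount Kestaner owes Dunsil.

Trebled: 3 × $780 = $2,340
Minimum $1,070: $2,340 meets the minimum, no increase.
Late-return penalty: 7 × $90 = $630
Damages plus late penalty: $2,340 + $630 = $2,970
Costs and fees: 10% of $2,970 = $297
Total recovery: $2,970 + $297 = $3,267

Recovery: $3,267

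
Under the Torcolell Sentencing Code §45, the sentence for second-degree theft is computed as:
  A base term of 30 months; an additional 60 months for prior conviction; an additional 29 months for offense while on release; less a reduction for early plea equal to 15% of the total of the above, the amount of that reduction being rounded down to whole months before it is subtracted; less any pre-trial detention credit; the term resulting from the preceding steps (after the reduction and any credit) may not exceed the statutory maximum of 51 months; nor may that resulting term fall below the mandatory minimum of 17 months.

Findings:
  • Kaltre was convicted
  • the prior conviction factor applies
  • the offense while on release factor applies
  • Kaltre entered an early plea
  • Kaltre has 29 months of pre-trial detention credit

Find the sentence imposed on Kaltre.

Sentence: 51 months

Prior conviction enhancement: +60 months
Offense while on release enhancement: +29 months
Adjusted term: 30 months + 60 months + 29 months = 119 months
Early plea reduction: 15% of 119 months = 17 months (rounded down)
After reduction: 119 − 17 = 102 months
Less pre-trial detention credit: 102 months − 29 months = 73 months
Cap at 51 months: 73 months exceeds the cap → 51 months
Minimum 17 months: 51 months meets the minimum, no increase.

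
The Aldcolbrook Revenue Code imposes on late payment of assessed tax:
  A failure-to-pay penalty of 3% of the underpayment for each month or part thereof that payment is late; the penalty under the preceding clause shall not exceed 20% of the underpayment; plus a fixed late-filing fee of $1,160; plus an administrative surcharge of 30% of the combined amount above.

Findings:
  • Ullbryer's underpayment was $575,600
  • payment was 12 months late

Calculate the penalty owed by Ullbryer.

$151,164

Accrued rate: 3% × 12 = 36%, capped at 20% → 20%
Failure-to-pay penalty: 20% of $575,600 = $115,120
Penalty before surcharge: $115,120 + $1,160 = $116,280
Administrative surcharge: 30% of $116,280 = $34,884
Total penalty: $116,280 + $34,884 = $151,164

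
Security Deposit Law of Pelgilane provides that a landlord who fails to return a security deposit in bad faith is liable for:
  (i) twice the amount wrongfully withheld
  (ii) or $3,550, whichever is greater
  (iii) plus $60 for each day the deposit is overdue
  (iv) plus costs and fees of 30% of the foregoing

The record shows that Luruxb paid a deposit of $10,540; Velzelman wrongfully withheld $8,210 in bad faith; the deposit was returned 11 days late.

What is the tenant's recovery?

Doubled: 2 × $8,210 = $16,420
Minimum $3,550: $16,420 meets the minimum, no increase.
Late-return penalty: 11 × $60 = $660
Damages plus late penalty: $16,420 + $660 = $17,080
Costs and fees: 30% of $17,080 = $5,124
Total recovery: $17,080 + $5,124 = $22,204

$22,204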